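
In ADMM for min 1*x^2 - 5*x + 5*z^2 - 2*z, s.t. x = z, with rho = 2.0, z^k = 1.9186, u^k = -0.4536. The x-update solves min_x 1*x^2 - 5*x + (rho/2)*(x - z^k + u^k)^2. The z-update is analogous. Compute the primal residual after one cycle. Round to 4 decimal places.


ADMM iteration with rho = 2.0, z^k = 1.9186, u^k = -0.4536
Step 1: x-update.
Minimize 1*x^2 - 5*x + (2.0/2)*(x - 1.9186 - 0.4536)^2
FOC: (2*1 + 2.0)*x = 5 + 2.0*(1.9186 + 0.4536)
x^{k+1} = 2.4361
Step 2: z-update.
Minimize 5*z^2 - 2*z + (2.0/2)*(2.4361 - z - 0.4536)^2
FOC: (2*5 + 2.0)*z = 2 + 2.0*(2.4361 - 0.4536)
z^{k+1} = 0.4971
Step 3: u-update.
u^{k+1} = -0.4536 + 2.4361 - 0.4971 = 1.4854
Step 4: Primal residual = |2.4361 - 0.4971| = 1.939


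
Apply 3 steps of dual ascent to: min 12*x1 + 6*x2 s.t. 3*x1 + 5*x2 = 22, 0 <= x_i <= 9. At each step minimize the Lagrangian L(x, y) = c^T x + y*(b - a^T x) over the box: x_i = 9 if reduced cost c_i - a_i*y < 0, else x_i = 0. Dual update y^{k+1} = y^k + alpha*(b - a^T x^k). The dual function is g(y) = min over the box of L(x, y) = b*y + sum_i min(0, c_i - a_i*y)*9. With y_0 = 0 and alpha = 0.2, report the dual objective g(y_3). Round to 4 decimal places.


Dual ascent for LP: min 12*x1 + 6*x2, 3*x1 + 5*x2 = 22, 0 <= x_i <= 9
Step 1: y^k = 0.0, reduced costs: (12.0, 6.0)
  x^k = (0.0, 0.0), subgradient = b - a^T x = 22.0
  y^{k+1} = 0.0 + 0.2*22.0 = 4.4
Step 2: y^k = 4.4, reduced costs: (-1.2, -16.0)
  x^k = (9.0, 9.0), subgradient = b - a^T x = -50.0
  y^{k+1} = 4.4 + 0.2*-50.0 = -5.6
Step 3: y^k = -5.6, reduced costs: (28.8, 34.0)
  x^k = (0.0, 0.0), subgradient = b - a^T x = 22.0
  y^{k+1} = -5.6 + 0.2*22.0 = -1.2
Dual objective at y_3 = -1.2: reduced costs (15.6, 12.0), box minimizer x = (0.0, 0.0)
g(y_3) = b*y + (c1 - a1*y)*x1 + (c2 - a2*y)*x2 = 22*(-1.2) + 15.6*0.0 + 12.0*0.0 = -26.4 + 0.0 + 0.0 = -26.4


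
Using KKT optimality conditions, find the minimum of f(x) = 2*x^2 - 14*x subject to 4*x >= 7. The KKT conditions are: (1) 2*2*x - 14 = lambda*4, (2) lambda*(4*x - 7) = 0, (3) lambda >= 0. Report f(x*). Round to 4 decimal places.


Step 1: Try lambda = 0 (constraint inactive).
Stationarity: 2*2*x - 14 = 0
x* = 14/(2*2) = 3.5
Check constraint: 4*3.5 = 14.0 >= 7 -- satisfied.
Step 2: Compute optimal value.
f(x*) = 2*3.5^2 - 14*3.5 = -24.5


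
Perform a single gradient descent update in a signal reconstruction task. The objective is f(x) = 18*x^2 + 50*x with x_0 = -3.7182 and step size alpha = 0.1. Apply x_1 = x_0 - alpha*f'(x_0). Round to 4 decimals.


We compute the gradient at x_0 and apply the update.
f'(x) = 36*x + 50
f'(-3.7182) = 36*-3.7182 + 50 = -83.8552
x_1 = -3.7182 - 0.1*-83.8552 = 4.6673


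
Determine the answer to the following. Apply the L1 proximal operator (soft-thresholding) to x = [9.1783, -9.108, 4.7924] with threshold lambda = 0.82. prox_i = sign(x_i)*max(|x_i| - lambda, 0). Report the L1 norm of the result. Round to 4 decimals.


Soft-thresholding with lambda = 0.82:
prox(9.1783) = sign(9.1783)*max(|9.1783| - 0.82, 0) = 8.3583
prox(-9.108) = sign(-9.108)*max(|-9.108| - 0.82, 0) = -8.288
prox(4.7924) = sign(4.7924)*max(|4.7924| - 0.82, 0) = 3.9724
prox(x) = [8.3583, -8.288, 3.9724]
||prox(x)||_1 = 8.3583 + 8.288 + 3.9724 = 20.6187


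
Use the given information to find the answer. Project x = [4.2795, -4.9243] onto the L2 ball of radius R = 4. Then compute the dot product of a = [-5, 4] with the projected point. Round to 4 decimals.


Step 1: Compute ||x|| (intermediates to 6 decimals).
||x|| = sqrt(4.2795^2 + (-4.9243)^2) = 6.524021
Step 2: Project.
Since ||x|| > R, scale = R/||x|| = 4/6.524021 = 0.613119, proj(x) = scale * x
proj(x) = [2.623843, -3.019182]
Step 3: Dot product.
a^T * proj(x) = -5*2.623843 + 4*(-3.019182) = -25.1959


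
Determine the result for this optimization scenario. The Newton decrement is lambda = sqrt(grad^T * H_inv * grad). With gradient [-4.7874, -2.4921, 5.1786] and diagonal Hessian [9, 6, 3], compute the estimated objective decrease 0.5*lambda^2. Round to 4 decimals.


Step 1: H is diagonal, so H^(-1) * g = [-0.5319, -0.4154, 1.7262].
Step 2: g^T H^(-1) g = sum_i g_i^2 / H_ii
  = (-4.7874)^2/9 + (-2.4921)^2/6 + (5.1786)^2/3
  = 2.5466 + 1.0351 + 8.9393 = 12.521
Step 3: Objective decrease = 0.5 * g^T H^(-1) g = 6.2605


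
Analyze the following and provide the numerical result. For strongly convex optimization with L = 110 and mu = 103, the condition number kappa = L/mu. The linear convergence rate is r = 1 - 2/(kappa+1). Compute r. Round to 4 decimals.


Step 1: Compute the condition number.
kappa = L/mu = 110/103 = 1.068
Step 2: Compute the convergence rate.
r = 1 - 2/(kappa + 1) = 1 - 2*mu/(L + mu) = (L - mu)/(L + mu) = 7/213 = 0.0329


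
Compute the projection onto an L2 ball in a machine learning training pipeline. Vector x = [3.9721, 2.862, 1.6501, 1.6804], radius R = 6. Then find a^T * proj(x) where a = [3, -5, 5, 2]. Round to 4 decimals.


Step 1: Compute ||x|| (intermediates to 6 decimals).
||x|| = sqrt(3.9721^2 + 2.862^2 + 1.6501^2 + 1.6804^2) = 5.432789
Step 2: Project.
Since ||x|| <= R, proj = x (no scaling needed).
proj(x) = [3.9721, 2.862, 1.6501, 1.6804]
Step 3: Dot product.
a^T * proj(x) = 3*3.9721 - 5*2.862 + 5*1.6501 + 2*1.6804 = 9.2176


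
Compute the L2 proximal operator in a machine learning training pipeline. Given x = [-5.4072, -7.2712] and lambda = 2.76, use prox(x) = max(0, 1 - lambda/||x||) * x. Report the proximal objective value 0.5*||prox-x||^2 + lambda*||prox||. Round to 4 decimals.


Step 1: Compute ||x||.
||x|| = 9.0614
Step 2: Compute scaling factor.
scale = max(0, 1 - 2.76/9.0614) = 0.6954
Step 3: prox(x) = [-3.7602, -5.0565]
||prox(x)|| = 6.3014
Step 4: Proximal objective.
0.5*||prox-x||^2 = 3.8088
lambda*||prox|| = 17.3919
Total = 21.2005


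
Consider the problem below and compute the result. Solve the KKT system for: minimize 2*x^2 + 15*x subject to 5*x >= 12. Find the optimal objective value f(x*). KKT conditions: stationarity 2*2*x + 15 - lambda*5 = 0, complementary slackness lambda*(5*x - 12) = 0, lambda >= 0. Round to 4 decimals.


Step 1: Try lambda = 0 (constraint inactive).
x_unc = -15/(2*2) = -3.75
Check: 5*-3.75 = -18.75 < 12 -- violated!
Step 2: Constraint must be active: 5*x = 12
x* = 12/5 = 2.4
lambda = (2*2*2.4 + 15)/5 = 4.92
Step 3: Compute optimal value.
f(x*) = 2*2.4^2 + 15*2.4 = 47.52


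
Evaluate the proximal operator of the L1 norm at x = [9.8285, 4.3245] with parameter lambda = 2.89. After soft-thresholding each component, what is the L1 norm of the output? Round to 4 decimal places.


Soft-thresholding with lambda = 2.89:
prox(9.8285) = sign(9.8285)*max(|9.8285| - 2.89, 0) = 6.9385
prox(4.3245) = sign(4.3245)*max(|4.3245| - 2.89, 0) = 1.4345
prox(x) = [6.9385, 1.4345]
||prox(x)||_1 = 6.9385 + 1.4345 = 8.373


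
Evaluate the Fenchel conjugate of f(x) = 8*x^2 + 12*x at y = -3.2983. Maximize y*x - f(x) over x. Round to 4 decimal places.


f*(y) = sup_x {y*x - a*x^2 - b*x} = sup_x {(y-b)*x - a*x^2}
FOC: (y - b) - 2a*x = 0 => x* = (y - b)/(2a)
x* = (-3.2983 - 12)/(2*8) = -0.9561
f*(-3.2983) = (y-b)^2/(4a) = (-3.2983 - 12)^2/(4*8)
= 234.038/32 = 7.3137


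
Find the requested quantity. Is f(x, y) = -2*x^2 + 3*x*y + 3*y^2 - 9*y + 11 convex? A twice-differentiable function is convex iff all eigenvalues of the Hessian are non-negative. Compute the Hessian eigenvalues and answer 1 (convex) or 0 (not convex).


The Hessian of f(x,y) = -2*x^2 + 3*x*y + 3*y^2 - 9*y + 11 is:
H = [[-4, 3], [3, 6]]
Trace = -4 + 6 = 2
Determinant = -4*6 - (3)^2 = -33
Discriminant = (2)^2 - 4*-33 = 136.0
Eigenvalues: lambda_1 = -4.831, lambda_2 = 6.831
The function is not convex.

0


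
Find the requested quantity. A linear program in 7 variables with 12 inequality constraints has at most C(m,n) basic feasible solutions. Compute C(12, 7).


Each vertex corresponds to some choice of n active constraints out of m, so the number of vertices is at most C(m, n) = m! / (n!(m-n)!).
m = 12, n = 7
Numerator: 12 * 11 * 10 * 9 * 8 * 7 * 6
Denominator: 7! = 5040
C(12, 7) = 792


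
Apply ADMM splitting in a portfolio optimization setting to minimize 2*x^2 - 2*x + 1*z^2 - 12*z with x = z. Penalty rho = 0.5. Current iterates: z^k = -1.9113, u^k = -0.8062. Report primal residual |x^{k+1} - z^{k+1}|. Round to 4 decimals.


ADMM iteration with rho = 0.5, z^k = -1.9113, u^k = -0.8062
Step 1: x-update.
Minimize 2*x^2 - 2*x + (0.5/2)*(x + 1.9113 - 0.8062)^2
FOC: (2*2 + 0.5)*x = 2 + 0.5*(-1.9113 + 0.8062)
x^{k+1} = 0.3217
Step 2: z-update.
Minimize 1*z^2 - 12*z + (0.5/2)*(0.3217 - z - 0.8062)^2
FOC: (2*1 + 0.5)*z = 12 + 0.5*(0.3217 - 0.8062)
z^{k+1} = 4.7031
Step 3: u-update.
u^{k+1} = -0.8062 + 0.3217 - 4.7031 = -5.1876
Step 4: Primal residual = |0.3217 - 4.7031| = 4.3814


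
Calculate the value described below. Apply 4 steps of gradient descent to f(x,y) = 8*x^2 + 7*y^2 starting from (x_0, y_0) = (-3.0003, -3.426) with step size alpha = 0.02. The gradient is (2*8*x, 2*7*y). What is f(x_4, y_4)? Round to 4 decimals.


Gradient descent on f(x,y) = 8*x^2 + 7*y^2.
Starting point: (-3.0003, -3.426), alpha = 0.02
Step 1: grad_x = 2*8*-3.0003 = -48.0048, grad_y = 2*7*-3.426 = -47.964
  x_1 = -3.0003 - 0.02*-48.0048 = -2.0402
  y_1 = -3.426 - 0.02*-47.964 = -2.4667
Step 2: grad_x = 2*8*-2.0402 = -32.6433, grad_y = 2*7*-2.4667 = -34.5341
  x_2 = -2.0402 - 0.02*-32.6433 = -1.3873
  y_2 = -2.4667 - 0.02*-34.5341 = -1.776
Step 3: grad_x = 2*8*-1.3873 = -22.1974, grad_y = 2*7*-1.776 = -24.8645
  x_3 = -1.3873 - 0.02*-22.1974 = -0.9434
  y_3 = -1.776 - 0.02*-24.8645 = -1.2787
Step 4: grad_x = 2*8*-0.9434 = -15.0942, grad_y = 2*7*-1.2787 = -17.9025
  x_4 = -0.9434 - 0.02*-15.0942 = -0.6415
  y_4 = -1.2787 - 0.02*-17.9025 = -0.9207
f(-0.6415, -0.9207) = 8*(-0.6415)^2 + 7*(-0.9207)^2 = 9.226


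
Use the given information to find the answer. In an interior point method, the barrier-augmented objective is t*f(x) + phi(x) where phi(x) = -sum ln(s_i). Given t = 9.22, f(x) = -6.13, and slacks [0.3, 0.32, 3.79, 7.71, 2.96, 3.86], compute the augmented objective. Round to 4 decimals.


Step 1: Compute log-barrier.
ln values: [-1.204, -1.1394, 1.3324, 2.0425, 1.0852, 1.3507]
phi = -(-1.204 - 1.1394 + 1.3324 + 2.0425 + 1.0852 + 1.3507) = -3.4673
Step 2: Compute augmented objective.
t*f(x) = 9.22*-6.13 = -56.5186
Total = -56.5186 - 3.4673 = -59.9859


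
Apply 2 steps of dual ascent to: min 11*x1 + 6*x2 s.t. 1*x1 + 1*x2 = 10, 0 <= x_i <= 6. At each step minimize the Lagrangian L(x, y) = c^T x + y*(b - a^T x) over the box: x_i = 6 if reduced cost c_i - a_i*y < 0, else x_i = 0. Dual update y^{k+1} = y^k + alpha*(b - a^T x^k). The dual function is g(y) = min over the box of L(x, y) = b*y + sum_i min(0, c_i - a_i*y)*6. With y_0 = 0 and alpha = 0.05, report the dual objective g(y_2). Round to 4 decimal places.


Dual ascent for LP: min 11*x1 + 6*x2, 1*x1 + 1*x2 = 10, 0 <= x_i <= 6
Step 1: y^k = 0.0, reduced costs: (11.0, 6.0)
  x^k = (0.0, 0.0), subgradient = b - a^T x = 10.0
  y^{k+1} = 0.0 + 0.05*10.0 = 0.5
Step 2: y^k = 0.5, reduced costs: (10.5, 5.5)
  x^k = (0.0, 0.0), subgradient = b - a^T x = 10.0
  y^{k+1} = 0.5 + 0.05*10.0 = 1.0
Dual objective at y_2 = 1.0: reduced costs (10.0, 5.0), box minimizer x = (0.0, 0.0)
g(y_2) = b*y + (c1 - a1*y)*x1 + (c2 - a2*y)*x2 = 10*1.0 + 10.0*0.0 + 5.0*0.0 = 10.0 + 0.0 + 0.0 = 10.0


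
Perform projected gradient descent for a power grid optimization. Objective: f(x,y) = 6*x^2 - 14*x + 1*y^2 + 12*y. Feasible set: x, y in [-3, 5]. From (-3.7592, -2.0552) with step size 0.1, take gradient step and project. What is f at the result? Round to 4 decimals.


Step 1: Compute gradient at (-3.7592, -2.0552).
grad_x = 2*6*-3.7592 - 14 = -59.1104
grad_y = 2*1*-2.0552 + 12 = 7.8896
Step 2: Gradient step.
x_raw = -3.7592 - 0.1*-59.1104 = 2.1518
y_raw = -2.0552 - 0.1*7.8896 = -2.8442
Step 3: Project onto [-3, 5].
x_proj = clip(2.1518) = 2.1518
y_proj = clip(-2.8442) = -2.8442
Step 4: Evaluate f.
f(2.1518, -2.8442) = -28.3839


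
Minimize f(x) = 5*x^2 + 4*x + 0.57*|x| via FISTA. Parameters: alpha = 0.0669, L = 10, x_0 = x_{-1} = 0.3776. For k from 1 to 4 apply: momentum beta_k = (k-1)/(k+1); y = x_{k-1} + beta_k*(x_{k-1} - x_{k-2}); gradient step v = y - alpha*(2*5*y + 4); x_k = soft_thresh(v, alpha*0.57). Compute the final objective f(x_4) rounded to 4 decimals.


FISTA on f(x) = 5*x^2 + 4*x + 0.57*|x|
L = 10, alpha = 0.0669
Iteration 1: beta = 0.0, y = 0.3776 + 0.0*(0.3776 - 0.3776) = 0.3776
  grad(y) = 7.776, v = y - alpha*grad = -0.1426
  prox(v) = soft_thresh(-0.1426, 0.0381) = -0.1045
Iteration 2: beta = 0.3333, y = -0.1045 + 0.3333*(-0.1045 - 0.3776) = -0.2652
  grad(y) = 1.3482, v = y - alpha*grad = -0.3554
  prox(v) = soft_thresh(-0.3554, 0.0381) = -0.3172
Iteration 3: beta = 0.5, y = -0.3172 + 0.5*(-0.3172 + 0.1045) = -0.4236
  grad(y) = -0.2362, v = y - alpha*grad = -0.4078
  prox(v) = soft_thresh(-0.4078, 0.0381) = -0.3697
Iteration 4: beta = 0.6, y = -0.3697 + 0.6*(-0.3697 + 0.3172) = -0.4012
  grad(y) = -0.0115, v = y - alpha*grad = -0.4004
  prox(v) = soft_thresh(-0.4004, 0.0381) = -0.3622
f(x_4) = 5*(-0.3622)^2 + 4*(-0.3622) + 0.57*|-0.3622| = -0.5864


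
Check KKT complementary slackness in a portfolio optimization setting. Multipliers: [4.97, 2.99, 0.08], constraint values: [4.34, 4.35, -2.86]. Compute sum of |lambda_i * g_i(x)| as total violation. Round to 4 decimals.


KKT complementary slackness check:
lambda_1 * g_1 = 4.97 * 4.34 = 21.5698
lambda_2 * g_2 = 2.99 * 4.35 = 13.0065
lambda_3 * g_3 = 0.08 * -2.86 = -0.2288
Total violation = 21.5698 + 13.0065 + 0.2288 = 34.8051


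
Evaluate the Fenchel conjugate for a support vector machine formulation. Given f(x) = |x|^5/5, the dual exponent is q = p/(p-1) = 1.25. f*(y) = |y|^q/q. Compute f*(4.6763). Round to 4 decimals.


The conjugate exponent q satisfies 1/p + 1/q = 1.
p = 5, so q = 5/(5 - 1) = 1.25
|y|^q = 4.6763^1.25 = 6.8767
f*(4.6763) = 6.8767 / 1.25 = 5.5013


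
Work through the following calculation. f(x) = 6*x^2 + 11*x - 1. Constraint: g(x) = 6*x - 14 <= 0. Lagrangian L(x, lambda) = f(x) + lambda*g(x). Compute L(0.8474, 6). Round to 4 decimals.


Step 1: Evaluate f(x).
f(0.8474) = 6*0.8474^2 + 11*0.8474 - 1 = 12.6299
Step 2: Evaluate g(x).
g(0.8474) = 6*0.8474 - 14 = -8.9156
Step 3: Compute Lagrangian.
L = 12.6299 + 6*-8.9156 = -40.8637


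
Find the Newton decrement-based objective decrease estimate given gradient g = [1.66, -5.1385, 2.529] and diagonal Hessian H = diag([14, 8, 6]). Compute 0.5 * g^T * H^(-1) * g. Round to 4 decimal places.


Step 1: H is diagonal, so H^(-1) * g = [0.1186, -0.6423, 0.4215].
Step 2: g^T H^(-1) g = sum_i g_i^2 / H_ii
  = (1.66)^2/14 + (-5.1385)^2/8 + (2.529)^2/6
  = 0.1968 + 3.3005 + 1.066 = 4.5633
Step 3: Objective decrease = 0.5 * g^T H^(-1) g = 2.2817


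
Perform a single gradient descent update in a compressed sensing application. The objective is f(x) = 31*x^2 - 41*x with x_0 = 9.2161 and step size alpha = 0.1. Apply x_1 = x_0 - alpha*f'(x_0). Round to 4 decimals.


We compute the gradient at x_0 and apply the update.
f'(x) = 62*x - 41
f'(9.2161) = 62*9.2161 - 41 = 530.3982
x_1 = 9.2161 - 0.1*530.3982 = -43.8237


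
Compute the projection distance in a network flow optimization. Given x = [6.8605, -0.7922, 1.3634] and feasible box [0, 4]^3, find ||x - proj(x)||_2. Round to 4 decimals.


Project each component onto [0, 4].
clip(6.8605) = 4.0, clip(-0.7922) = 0.0, clip(1.3634) = 1.3634
Projection = [4.0, 0.0, 1.3634]
Squared diffs: [8.1825, 0.6276, 0.0]
Distance = sqrt(8.8101) = 2.9682


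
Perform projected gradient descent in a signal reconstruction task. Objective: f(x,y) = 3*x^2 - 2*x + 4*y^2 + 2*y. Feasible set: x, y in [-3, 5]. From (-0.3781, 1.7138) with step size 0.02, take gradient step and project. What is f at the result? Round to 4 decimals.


Step 1: Compute gradient at (-0.3781, 1.7138).
grad_x = 2*3*-0.3781 - 2 = -4.2686
grad_y = 2*4*1.7138 + 2 = 15.7104
Step 2: Gradient step.
x_raw = -0.3781 - 0.02*-4.2686 = -0.2927
y_raw = 1.7138 - 0.02*15.7104 = 1.3996
Step 3: Project onto [-3, 5].
x_proj = clip(-0.2927) = -0.2927
y_proj = clip(1.3996) = 1.3996
Step 4: Evaluate f.
f(-0.2927, 1.3996) = 11.4771


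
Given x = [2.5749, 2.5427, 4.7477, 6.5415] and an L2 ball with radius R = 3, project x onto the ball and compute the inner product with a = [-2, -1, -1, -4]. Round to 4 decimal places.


Step 1: Compute ||x|| (intermediates to 6 decimals).
||x|| = sqrt(2.5749^2 + 2.5427^2 + 4.7477^2 + 6.5415^2) = 8.85592
Step 2: Project.
Since ||x|| > R, scale = R/||x|| = 3/8.85592 = 0.338756, proj(x) = scale * x
proj(x) = [0.872263, 0.861355, 1.608312, 2.215972]
Step 3: Dot product.
a^T * proj(x) = -2*0.872263 - 1*0.861355 - 1*1.608312 - 4*2.215972 = -13.0781


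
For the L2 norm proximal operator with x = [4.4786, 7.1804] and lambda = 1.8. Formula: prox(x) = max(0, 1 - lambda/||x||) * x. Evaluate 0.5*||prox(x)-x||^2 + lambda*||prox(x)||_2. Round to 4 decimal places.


Step 1: Compute ||x||.
||x|| = 8.4626
Step 2: Compute scaling factor.
scale = max(0, 1 - 1.8/8.4626) = 0.7873
Step 3: prox(x) = [3.526, 5.6531]
||prox(x)|| = 6.6626
Step 4: Proximal objective.
0.5*||prox-x||^2 = 1.62
lambda*||prox|| = 11.9927
Total = 13.6127


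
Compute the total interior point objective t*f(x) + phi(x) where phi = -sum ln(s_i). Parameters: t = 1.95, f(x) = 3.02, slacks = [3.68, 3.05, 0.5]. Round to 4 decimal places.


Step 1: Compute log-barrier.
ln values: [1.3029, 1.1151, -0.6931]
phi = -(1.3029 + 1.1151 - 0.6931) = -1.7249
Step 2: Compute augmented objective.
t*f(x) = 1.95*3.02 = 5.889
Total = 5.889 - 1.7249 = 4.1641


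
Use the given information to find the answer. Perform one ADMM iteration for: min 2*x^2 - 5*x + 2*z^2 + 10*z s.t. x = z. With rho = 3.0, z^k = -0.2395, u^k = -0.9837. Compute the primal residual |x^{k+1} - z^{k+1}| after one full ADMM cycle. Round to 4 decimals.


ADMM iteration with rho = 3.0, z^k = -0.2395, u^k = -0.9837
Step 1: x-update.
Minimize 2*x^2 - 5*x + (3.0/2)*(x + 0.2395 - 0.9837)^2
FOC: (2*2 + 3.0)*x = 5 + 3.0*(-0.2395 + 0.9837)
x^{k+1} = 1.0332
Step 2: z-update.
Minimize 2*z^2 + 10*z + (3.0/2)*(1.0332 - z - 0.9837)^2
FOC: (2*2 + 3.0)*z = -10 + 3.0*(1.0332 - 0.9837)
z^{k+1} = -1.4073
Step 3: u-update.
u^{k+1} = -0.9837 + 1.0332 + 1.4073 = 1.4569
Step 4: Primal residual = |1.0332 + 1.4073| = 2.4406


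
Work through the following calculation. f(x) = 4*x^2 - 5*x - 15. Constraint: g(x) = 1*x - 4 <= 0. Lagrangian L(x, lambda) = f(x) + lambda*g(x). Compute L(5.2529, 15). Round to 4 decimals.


Step 1: Evaluate f(x).
f(5.2529) = 4*5.2529^2 - 5*5.2529 - 15 = 69.1073
Step 2: Evaluate g(x).
g(5.2529) = 1*5.2529 - 4 = 1.2529
Step 3: Compute Lagrangian.
L = 69.1073 + 15*1.2529 = 87.9008


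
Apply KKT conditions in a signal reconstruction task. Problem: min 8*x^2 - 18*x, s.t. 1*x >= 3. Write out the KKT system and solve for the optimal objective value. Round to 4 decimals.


Step 1: Try lambda = 0 (constraint inactive).
x_unc = 18/(2*8) = 1.125
Check: 1*1.125 = 1.125 < 3 -- violated!
Step 2: Constraint must be active: 1*x = 3
x* = 3/1 = 3.0
lambda = (2*8*3.0 - 18)/1 = 30.0
Step 3: Compute optimal value.
f(x*) = 8*3.0^2 - 18*3.0 = 18.0


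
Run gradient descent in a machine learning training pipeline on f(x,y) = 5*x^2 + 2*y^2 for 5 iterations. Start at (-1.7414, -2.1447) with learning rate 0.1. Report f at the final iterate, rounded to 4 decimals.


Gradient descent on f(x,y) = 5*x^2 + 2*y^2.
Starting point: (-1.7414, -2.1447), alpha = 0.1
Step 1: grad_x = 2*5*-1.7414 = -17.414, grad_y = 2*2*-2.1447 = -8.5788
  x_1 = -1.7414 - 0.1*-17.414 = 0.0
  y_1 = -2.1447 - 0.1*-8.5788 = -1.2868
Step 2: grad_x = 2*5*0.0 = 0.0, grad_y = 2*2*-1.2868 = -5.1473
  x_2 = 0.0 - 0.1*0.0 = 0.0
  y_2 = -1.2868 - 0.1*-5.1473 = -0.7721
Step 3: grad_x = 2*5*0.0 = 0.0, grad_y = 2*2*-0.7721 = -3.0884
  x_3 = 0.0 - 0.1*0.0 = 0.0
  y_3 = -0.7721 - 0.1*-3.0884 = -0.4633
Step 4: grad_x = 2*5*0.0 = 0.0, grad_y = 2*2*-0.4633 = -1.853
  x_4 = 0.0 - 0.1*0.0 = 0.0
  y_4 = -0.4633 - 0.1*-1.853 = -0.278
Step 5: grad_x = 2*5*0.0 = 0.0, grad_y = 2*2*-0.278 = -1.1118
  x_5 = 0.0 - 0.1*0.0 = 0.0
  y_5 = -0.278 - 0.1*-1.1118 = -0.1668
f(0.0, -0.1668) = 5*0.0^2 + 2*(-0.1668)^2 = 0.0556


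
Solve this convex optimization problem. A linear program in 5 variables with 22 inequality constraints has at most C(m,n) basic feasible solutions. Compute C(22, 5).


Each vertex corresponds to some choice of n active constraints out of m, so the number of vertices is at most C(m, n) = m! / (n!(m-n)!).
m = 22, n = 5
Numerator: 22 * 21 * 20 * 19 * 18
Denominator: 5! = 120
C(22, 5) = 26334


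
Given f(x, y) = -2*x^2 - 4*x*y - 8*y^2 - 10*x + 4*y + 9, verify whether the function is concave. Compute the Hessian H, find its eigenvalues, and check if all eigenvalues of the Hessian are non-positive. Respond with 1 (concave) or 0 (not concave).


The Hessian of f(x,y) = -2*x^2 - 4*x*y - 8*y^2 - 10*x + 4*y + 9 is:
H = [[-4, -4], [-4, -16]]
Trace = -4 - 16 = -20
Determinant = -4*-16 - (-4)^2 = 48
Discriminant = (-20)^2 - 4*48 = 208.0
Eigenvalues: lambda_1 = -17.2111, lambda_2 = -2.7889
The function is concave.

1


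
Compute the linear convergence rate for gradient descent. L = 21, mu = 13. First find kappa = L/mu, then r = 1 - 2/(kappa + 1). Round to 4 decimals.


Step 1: Compute the condition number.
kappa = L/mu = 21/13 = 1.6154
Step 2: Compute the convergence rate.
r = 1 - 2/(kappa + 1) = 1 - 2*mu/(L + mu) = (L - mu)/(L + mu) = 8/34 = 0.2353


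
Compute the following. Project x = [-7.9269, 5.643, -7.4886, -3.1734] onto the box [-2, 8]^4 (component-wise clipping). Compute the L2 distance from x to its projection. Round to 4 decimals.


Project each component onto [-2, 8].
clip(-7.9269) = -2.0, clip(5.643) = 5.643, clip(-7.4886) = -2.0, clip(-3.1734) = -2.0
Projection = [-2.0, 5.643, -2.0, -2.0]
Squared diffs: [35.1281, 0.0, 30.1247, 1.3769]
Distance = sqrt(66.6297) = 8.1627


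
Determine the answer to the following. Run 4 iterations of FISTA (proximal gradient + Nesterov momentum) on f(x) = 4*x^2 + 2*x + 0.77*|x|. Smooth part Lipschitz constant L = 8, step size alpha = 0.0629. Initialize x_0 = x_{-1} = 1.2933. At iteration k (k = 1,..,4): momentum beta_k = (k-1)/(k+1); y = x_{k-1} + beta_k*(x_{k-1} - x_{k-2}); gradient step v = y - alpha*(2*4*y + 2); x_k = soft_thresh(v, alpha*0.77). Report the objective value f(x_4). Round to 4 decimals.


FISTA on f(x) = 4*x^2 + 2*x + 0.77*|x|
L = 8, alpha = 0.0629
Iteration 1: beta = 0.0, y = 1.2933 + 0.0*(1.2933 - 1.2933) = 1.2933
  grad(y) = 12.3464, v = y - alpha*grad = 0.5167
  prox(v) = soft_thresh(0.5167, 0.0484) = 0.4683
Iteration 2: beta = 0.3333, y = 0.4683 + 0.3333*(0.4683 - 1.2933) = 0.1933
  grad(y) = 3.5462, v = y - alpha*grad = -0.0298
  prox(v) = soft_thresh(-0.0298, 0.0484) = 0.0
Iteration 3: beta = 0.5, y = 0.0 + 0.5*(0.0 - 0.4683) = -0.2341
  grad(y) = 0.1269, v = y - alpha*grad = -0.2421
  prox(v) = soft_thresh(-0.2421, 0.0484) = -0.1937
Iteration 4: beta = 0.6, y = -0.1937 + 0.6*(-0.1937 - 0.0) = -0.3099
  grad(y) = -0.4792, v = y - alpha*grad = -0.2798
  prox(v) = soft_thresh(-0.2798, 0.0484) = -0.2313
f(x_4) = 4*(-0.2313)^2 + 2*(-0.2313) + 0.77*|-0.2313| = -0.0705


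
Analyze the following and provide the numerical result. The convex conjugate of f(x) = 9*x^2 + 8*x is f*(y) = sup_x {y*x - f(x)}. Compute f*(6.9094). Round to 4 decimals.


f*(y) = sup_x {y*x - a*x^2 - b*x} = sup_x {(y-b)*x - a*x^2}
FOC: (y - b) - 2a*x = 0 => x* = (y - b)/(2a)
x* = (6.9094 - 8)/(2*9) = -0.0606
f*(6.9094) = (y-b)^2/(4a) = (6.9094 - 8)^2/(4*9)
= 1.1894/36 = 0.033


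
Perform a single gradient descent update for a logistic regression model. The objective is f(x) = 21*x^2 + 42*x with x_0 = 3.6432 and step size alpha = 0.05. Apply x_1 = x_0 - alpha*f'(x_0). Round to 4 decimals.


We compute the gradient at x_0 and apply the update.
f'(x) = 42*x + 42
f'(3.6432) = 42*3.6432 + 42 = 195.0144
x_1 = 3.6432 - 0.05*195.0144 = -6.1075


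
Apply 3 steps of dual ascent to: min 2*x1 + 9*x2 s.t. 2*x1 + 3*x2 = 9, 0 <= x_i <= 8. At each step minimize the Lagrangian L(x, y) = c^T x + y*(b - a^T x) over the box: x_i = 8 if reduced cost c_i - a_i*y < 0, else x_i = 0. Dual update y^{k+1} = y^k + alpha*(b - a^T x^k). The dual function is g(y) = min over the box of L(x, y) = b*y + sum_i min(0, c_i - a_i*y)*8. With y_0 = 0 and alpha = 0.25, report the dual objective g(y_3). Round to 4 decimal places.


Dual ascent for LP: min 2*x1 + 9*x2, 2*x1 + 3*x2 = 9, 0 <= x_i <= 8
Step 1: y^k = 0.0, reduced costs: (2.0, 9.0)
  x^k = (0.0, 0.0), subgradient = b - a^T x = 9.0
  y^{k+1} = 0.0 + 0.25*9.0 = 2.25
Step 2: y^k = 2.25, reduced costs: (-2.5, 2.25)
  x^k = (8.0, 0.0), subgradient = b - a^T x = -7.0
  y^{k+1} = 2.25 + 0.25*-7.0 = 0.5
Step 3: y^k = 0.5, reduced costs: (1.0, 7.5)
  x^k = (0.0, 0.0), subgradient = b - a^T x = 9.0
  y^{k+1} = 0.5 + 0.25*9.0 = 2.75
Dual objective at y_3 = 2.75: reduced costs (-3.5, 0.75), box minimizer x = (8.0, 0.0)
g(y_3) = b*y + (c1 - a1*y)*x1 + (c2 - a2*y)*x2 = 9*2.75 + (-3.5)*8.0 + 0.75*0.0 = 24.75 - 28.0 + 0.0 = -3.25


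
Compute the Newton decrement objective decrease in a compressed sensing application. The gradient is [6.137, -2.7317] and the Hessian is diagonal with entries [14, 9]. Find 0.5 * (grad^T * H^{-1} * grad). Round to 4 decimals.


Step 1: H is diagonal, so H^(-1) * g = [0.4384, -0.3035].
Step 2: g^T H^(-1) g = sum_i g_i^2 / H_ii
  = (6.137)^2/14 + (-2.7317)^2/9
  = 2.6902 + 0.8291 = 3.5193
Step 3: Objective decrease = 0.5 * g^T H^(-1) g = 1.7597


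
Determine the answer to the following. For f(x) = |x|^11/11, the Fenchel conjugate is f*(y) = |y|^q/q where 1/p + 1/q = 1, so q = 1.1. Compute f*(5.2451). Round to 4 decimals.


The conjugate exponent q satisfies 1/p + 1/q = 1.
p = 11, so q = 11/(11 - 1) = 1.1
|y|^q = 5.2451^1.1 = 6.1905
f*(5.2451) = 6.1905 / 1.1 = 5.6278


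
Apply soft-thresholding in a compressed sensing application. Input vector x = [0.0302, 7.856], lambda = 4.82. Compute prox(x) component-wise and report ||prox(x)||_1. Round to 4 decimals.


Soft-thresholding with lambda = 4.82:
prox(0.0302) = sign(0.0302)*max(|0.0302| - 4.82, 0) = 0.0
prox(7.856) = sign(7.856)*max(|7.856| - 4.82, 0) = 3.036
prox(x) = [0.0, 3.036]
||prox(x)||_1 = 0.0 + 3.036 = 3.036


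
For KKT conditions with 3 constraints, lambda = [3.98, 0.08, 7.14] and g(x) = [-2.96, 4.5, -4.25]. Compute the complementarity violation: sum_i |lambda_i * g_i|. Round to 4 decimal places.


KKT complementary slackness check:
lambda_1 * g_1 = 3.98 * -2.96 = -11.7808
lambda_2 * g_2 = 0.08 * 4.5 = 0.36
lambda_3 * g_3 = 7.14 * -4.25 = -30.345
Total violation = 11.7808 + 0.36 + 30.345 = 42.4858


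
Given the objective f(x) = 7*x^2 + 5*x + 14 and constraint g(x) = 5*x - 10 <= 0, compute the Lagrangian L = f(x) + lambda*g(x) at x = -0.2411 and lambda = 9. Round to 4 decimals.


Step 1: Evaluate f(x).
f(-0.2411) = 7*(-0.2411)^2 + 5*(-0.2411) + 14 = 13.2014
Step 2: Evaluate g(x).
g(-0.2411) = 5*-0.2411 - 10 = -11.2055
Step 3: Compute Lagrangian.
L = 13.2014 + 9*-11.2055 = -87.6481


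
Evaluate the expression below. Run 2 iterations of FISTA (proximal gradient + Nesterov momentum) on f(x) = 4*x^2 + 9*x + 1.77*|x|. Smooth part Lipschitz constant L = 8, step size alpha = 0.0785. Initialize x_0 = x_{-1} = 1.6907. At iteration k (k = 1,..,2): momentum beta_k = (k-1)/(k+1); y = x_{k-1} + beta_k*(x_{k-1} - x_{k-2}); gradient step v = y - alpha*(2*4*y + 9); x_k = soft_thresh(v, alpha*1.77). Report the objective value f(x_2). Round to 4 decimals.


FISTA on f(x) = 4*x^2 + 9*x + 1.77*|x|
L = 8, alpha = 0.0785
Iteration 1: beta = 0.0, y = 1.6907 + 0.0*(1.6907 - 1.6907) = 1.6907
  grad(y) = 22.5256, v = y - alpha*grad = -0.0776
  prox(v) = soft_thresh(-0.0776, 0.1389) = 0.0
Iteration 2: beta = 0.3333, y = 0.0 + 0.3333*(0.0 - 1.6907) = -0.5636
  grad(y) = 4.4915, v = y - alpha*grad = -0.9161
  prox(v) = soft_thresh(-0.9161, 0.1389) = -0.7772
f(x_2) = 4*(-0.7772)^2 + 9*(-0.7772) + 1.77*|-0.7772| = -3.203


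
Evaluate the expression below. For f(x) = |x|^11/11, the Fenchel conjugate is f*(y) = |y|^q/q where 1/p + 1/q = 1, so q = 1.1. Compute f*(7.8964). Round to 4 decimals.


The conjugate exponent q satisfies 1/p + 1/q = 1.
p = 11, so q = 11/(11 - 1) = 1.1
|y|^q = 7.8964^1.1 = 9.7089
f*(7.8964) = 9.7089 / 1.1 = 8.8263


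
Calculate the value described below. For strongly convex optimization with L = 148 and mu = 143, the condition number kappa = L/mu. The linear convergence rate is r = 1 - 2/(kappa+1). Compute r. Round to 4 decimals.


Step 1: Compute the condition number.
kappa = L/mu = 148/143 = 1.035
Step 2: Compute the convergence rate.
r = 1 - 2/(kappa + 1) = 1 - 2*mu/(L + mu) = (L - mu)/(L + mu) = 5/291 = 0.0172


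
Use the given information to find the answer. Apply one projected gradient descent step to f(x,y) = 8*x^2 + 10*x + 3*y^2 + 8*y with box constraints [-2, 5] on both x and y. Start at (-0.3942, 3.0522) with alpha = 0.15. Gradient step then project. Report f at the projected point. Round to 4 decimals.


Step 1: Compute gradient at (-0.3942, 3.0522).
grad_x = 2*8*-0.3942 + 10 = 3.6928
grad_y = 2*3*3.0522 + 8 = 26.3132
Step 2: Gradient step.
x_raw = -0.3942 - 0.15*3.6928 = -0.9481
y_raw = 3.0522 - 0.15*26.3132 = -0.8948
Step 3: Project onto [-2, 5].
x_proj = clip(-0.9481) = -0.9481
y_proj = clip(-0.8948) = -0.8948
Step 4: Evaluate f.
f(-0.9481, -0.8948) = -7.0461


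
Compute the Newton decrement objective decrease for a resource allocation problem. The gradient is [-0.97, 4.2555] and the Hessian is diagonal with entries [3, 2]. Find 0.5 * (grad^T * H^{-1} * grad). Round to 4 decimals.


Step 1: H is diagonal, so H^(-1) * g = [-0.3233, 2.1278].
Step 2: g^T H^(-1) g = sum_i g_i^2 / H_ii
  = (-0.97)^2/3 + (4.2555)^2/2
  = 0.3136 + 9.0546 = 9.3683
Step 3: Objective decrease = 0.5 * g^T H^(-1) g = 4.6841


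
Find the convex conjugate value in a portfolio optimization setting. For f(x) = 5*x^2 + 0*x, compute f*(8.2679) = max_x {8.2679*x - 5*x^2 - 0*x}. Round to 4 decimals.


f*(y) = sup_x {y*x - a*x^2 - b*x} = sup_x {(y-b)*x - a*x^2}
FOC: (y - b) - 2a*x = 0 => x* = (y - b)/(2a)
x* = (8.2679 - 0)/(2*5) = 0.8268
f*(8.2679) = (y-b)^2/(4a) = (8.2679 - 0)^2/(4*5)
= 68.3582/20 = 3.4179


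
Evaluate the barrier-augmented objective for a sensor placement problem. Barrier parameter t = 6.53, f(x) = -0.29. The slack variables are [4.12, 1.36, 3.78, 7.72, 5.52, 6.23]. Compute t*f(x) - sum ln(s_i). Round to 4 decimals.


Step 1: Compute log-barrier.
ln values: [1.4159, 0.3075, 1.3297, 2.0438, 1.7084, 1.8294]
phi = -(1.4159 + 0.3075 + 1.3297 + 2.0438 + 1.7084 + 1.8294) = -8.6346
Step 2: Compute augmented objective.
t*f(x) = 6.53*-0.29 = -1.8937
Total = -1.8937 - 8.6346 = -10.5283


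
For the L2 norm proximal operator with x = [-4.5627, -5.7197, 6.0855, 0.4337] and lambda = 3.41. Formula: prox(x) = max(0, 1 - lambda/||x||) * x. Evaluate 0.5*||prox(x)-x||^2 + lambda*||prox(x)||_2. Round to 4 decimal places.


Step 1: Compute ||x||.
||x|| = 9.5265
Step 2: Compute scaling factor.
scale = max(0, 1 - 3.41/9.5265) = 0.6421
Step 3: prox(x) = [-2.9295, -3.6723, 3.9072, 0.2785]
||prox(x)|| = 6.1165
Step 4: Proximal objective.
0.5*||prox-x||^2 = 5.8141
lambda*||prox|| = 20.8573
Total = 26.6714


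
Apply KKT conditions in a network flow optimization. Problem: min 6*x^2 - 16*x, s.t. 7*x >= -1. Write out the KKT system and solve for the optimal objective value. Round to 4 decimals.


Step 1: Try lambda = 0 (constraint inactive).
Stationarity: 2*6*x - 16 = 0
x* = 16/(2*6) = 4/3 = 1.3333 (rounded; the exact value 4/3 is used below)
Check constraint: 7*1.3333 = 9.3331 >= -1 -- satisfied.
Step 2: Compute optimal value.
f(x*) = 6*(4/3)^2 - 16*(4/3) = -10.6667


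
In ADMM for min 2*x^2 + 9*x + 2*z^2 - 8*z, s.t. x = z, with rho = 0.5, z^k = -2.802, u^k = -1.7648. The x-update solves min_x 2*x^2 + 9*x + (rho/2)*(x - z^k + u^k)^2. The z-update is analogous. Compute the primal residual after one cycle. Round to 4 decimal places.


ADMM iteration with rho = 0.5, z^k = -2.802, u^k = -1.7648
Step 1: x-update.
Minimize 2*x^2 + 9*x + (0.5/2)*(x + 2.802 - 1.7648)^2
FOC: (2*2 + 0.5)*x = -9 + 0.5*(-2.802 + 1.7648)
x^{k+1} = -2.1152
Step 2: z-update.
Minimize 2*z^2 - 8*z + (0.5/2)*(-2.1152 - z - 1.7648)^2
FOC: (2*2 + 0.5)*z = 8 + 0.5*(-2.1152 - 1.7648)
z^{k+1} = 1.3467
Step 3: u-update.
u^{k+1} = -1.7648 - 2.1152 - 1.3467 = -5.2267
Step 4: Primal residual = |-2.1152 - 1.3467| = 3.4619


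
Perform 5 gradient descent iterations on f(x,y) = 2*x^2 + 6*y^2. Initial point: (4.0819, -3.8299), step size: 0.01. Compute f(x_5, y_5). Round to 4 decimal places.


Gradient descent on f(x,y) = 2*x^2 + 6*y^2.
Starting point: (4.0819, -3.8299), alpha = 0.01
Step 1: grad_x = 2*2*4.0819 = 16.3276, grad_y = 2*6*-3.8299 = -45.9588
  x_1 = 4.0819 - 0.01*16.3276 = 3.9186
  y_1 = -3.8299 - 0.01*-45.9588 = -3.3703
Step 2: grad_x = 2*2*3.9186 = 15.6745, grad_y = 2*6*-3.3703 = -40.4437
  x_2 = 3.9186 - 0.01*15.6745 = 3.7619
  y_2 = -3.3703 - 0.01*-40.4437 = -2.9659
Step 3: grad_x = 2*2*3.7619 = 15.0475, grad_y = 2*6*-2.9659 = -35.5905
  x_3 = 3.7619 - 0.01*15.0475 = 3.6114
  y_3 = -2.9659 - 0.01*-35.5905 = -2.61
Step 4: grad_x = 2*2*3.6114 = 14.4456, grad_y = 2*6*-2.61 = -31.3196
  x_4 = 3.6114 - 0.01*14.4456 = 3.4669
  y_4 = -2.61 - 0.01*-31.3196 = -2.2968
Step 5: grad_x = 2*2*3.4669 = 13.8678, grad_y = 2*6*-2.2968 = -27.5613
  x_5 = 3.4669 - 0.01*13.8678 = 3.3283
  y_5 = -2.2968 - 0.01*-27.5613 = -2.0212
f(3.3283, -2.0212) = 2*3.3283^2 + 6*(-2.0212)^2 = 46.6653


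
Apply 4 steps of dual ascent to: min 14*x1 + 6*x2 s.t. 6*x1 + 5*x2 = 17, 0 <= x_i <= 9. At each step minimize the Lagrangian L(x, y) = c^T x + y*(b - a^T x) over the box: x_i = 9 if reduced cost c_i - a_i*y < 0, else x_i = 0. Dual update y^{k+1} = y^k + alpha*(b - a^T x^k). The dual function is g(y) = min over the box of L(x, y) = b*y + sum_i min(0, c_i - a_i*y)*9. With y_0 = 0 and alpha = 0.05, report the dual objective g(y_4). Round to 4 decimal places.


Dual ascent for LP: min 14*x1 + 6*x2, 6*x1 + 5*x2 = 17, 0 <= x_i <= 9
Step 1: y^k = 0.0, reduced costs: (14.0, 6.0)
  x^k = (0.0, 0.0), subgradient = b - a^T x = 17.0
  y^{k+1} = 0.0 + 0.05*17.0 = 0.85
Step 2: y^k = 0.85, reduced costs: (8.9, 1.75)
  x^k = (0.0, 0.0), subgradient = b - a^T x = 17.0
  y^{k+1} = 0.85 + 0.05*17.0 = 1.7
Step 3: y^k = 1.7, reduced costs: (3.8, -2.5)
  x^k = (0.0, 9.0), subgradient = b - a^T x = -28.0
  y^{k+1} = 1.7 + 0.05*-28.0 = 0.3
Step 4: y^k = 0.3, reduced costs: (12.2, 4.5)
  x^k = (0.0, 0.0), subgradient = b - a^T x = 17.0
  y^{k+1} = 0.3 + 0.05*17.0 = 1.15
Dual objective at y_4 = 1.15: reduced costs (7.1, 0.25), box minimizer x = (0.0, 0.0)
g(y_4) = b*y + (c1 - a1*y)*x1 + (c2 - a2*y)*x2 = 17*1.15 + 7.1*0.0 + 0.25*0.0 = 19.55 + 0.0 + 0.0 = 19.55


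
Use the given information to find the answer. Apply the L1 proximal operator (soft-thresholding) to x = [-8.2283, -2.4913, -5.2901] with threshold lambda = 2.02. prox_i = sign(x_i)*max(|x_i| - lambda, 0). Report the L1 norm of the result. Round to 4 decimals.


Soft-thresholding with lambda = 2.02:
prox(-8.2283) = sign(-8.2283)*max(|-8.2283| - 2.02, 0) = -6.2083
prox(-2.4913) = sign(-2.4913)*max(|-2.4913| - 2.02, 0) = -0.4713
prox(-5.2901) = sign(-5.2901)*max(|-5.2901| - 2.02, 0) = -3.2701
prox(x) = [-6.2083, -0.4713, -3.2701]
||prox(x)||_1 = 6.2083 + 0.4713 + 3.2701 = 9.9497


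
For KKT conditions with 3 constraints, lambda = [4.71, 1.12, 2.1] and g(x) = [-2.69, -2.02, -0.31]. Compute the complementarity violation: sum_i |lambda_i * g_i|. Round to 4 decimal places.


KKT complementary slackness check:
lambda_1 * g_1 = 4.71 * -2.69 = -12.6699
lambda_2 * g_2 = 1.12 * -2.02 = -2.2624
lambda_3 * g_3 = 2.1 * -0.31 = -0.651
Total violation = 12.6699 + 2.2624 + 0.651 = 15.5833


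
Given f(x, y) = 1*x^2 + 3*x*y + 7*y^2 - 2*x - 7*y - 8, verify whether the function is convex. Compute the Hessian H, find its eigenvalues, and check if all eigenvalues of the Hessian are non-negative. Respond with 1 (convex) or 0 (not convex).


The Hessian of f(x,y) = 1*x^2 + 3*x*y + 7*y^2 - 2*x - 7*y - 8 is:
H = [[2, 3], [3, 14]]
Trace = 2 + 14 = 16
Determinant = 2*14 - (3)^2 = 19
Discriminant = (16)^2 - 4*19 = 180.0
Eigenvalues: lambda_1 = 1.2918, lambda_2 = 14.7082
The function is convex.

1


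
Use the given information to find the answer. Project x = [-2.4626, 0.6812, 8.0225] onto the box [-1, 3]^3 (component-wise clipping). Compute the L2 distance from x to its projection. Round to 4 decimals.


Project each component onto [-1, 3].
clip(-2.4626) = -1.0, clip(0.6812) = 0.6812, clip(8.0225) = 3.0
Projection = [-1.0, 0.6812, 3.0]
Squared diffs: [2.1392, 0.0, 25.2255]
Distance = sqrt(27.3647) = 5.2311


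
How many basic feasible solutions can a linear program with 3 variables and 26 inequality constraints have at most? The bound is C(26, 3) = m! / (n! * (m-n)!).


Each vertex corresponds to some choice of n active constraints out of m, so the number of vertices is at most C(m, n) = m! / (n!(m-n)!).
m = 26, n = 3
Numerator: 26 * 25 * 24
Denominator: 3! = 6
C(26, 3) = 2600


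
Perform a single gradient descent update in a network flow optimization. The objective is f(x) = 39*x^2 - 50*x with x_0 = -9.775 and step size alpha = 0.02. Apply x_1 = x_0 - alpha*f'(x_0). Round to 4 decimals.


We compute the gradient at x_0 and apply the update.
f'(x) = 78*x - 50
f'(-9.775) = 78*-9.775 - 50 = -812.45
x_1 = -9.775 - 0.02*-812.45 = 6.474


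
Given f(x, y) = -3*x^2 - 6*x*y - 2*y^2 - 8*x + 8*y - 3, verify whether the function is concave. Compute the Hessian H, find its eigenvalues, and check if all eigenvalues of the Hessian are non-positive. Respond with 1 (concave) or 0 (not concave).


The Hessian of f(x,y) = -3*x^2 - 6*x*y - 2*y^2 - 8*x + 8*y - 3 is:
H = [[-6, -6], [-6, -4]]
Trace = -6 - 4 = -10
Determinant = -6*-4 - (-6)^2 = -12
Discriminant = (-10)^2 - 4*-12 = 148.0
Eigenvalues: lambda_1 = -11.0828, lambda_2 = 1.0828
The function is not concave.

0


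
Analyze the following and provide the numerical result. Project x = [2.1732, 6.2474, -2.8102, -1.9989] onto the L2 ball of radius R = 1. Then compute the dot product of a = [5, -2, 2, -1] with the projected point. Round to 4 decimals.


Step 1: Compute ||x|| (intermediates to 6 decimals).
||x|| = sqrt(2.1732^2 + 6.2474^2 + (-2.8102)^2 + (-1.9989)^2) = 7.4596
Step 2: Project.
Since ||x|| > R, scale = R/||x|| = 1/7.4596 = 0.134055, proj(x) = scale * x
proj(x) = [0.291328, 0.837495, -0.376721, -0.267963]
Step 3: Dot product.
a^T * proj(x) = 5*0.291328 - 2*0.837495 + 2*(-0.376721) - 1*(-0.267963) = -0.7038


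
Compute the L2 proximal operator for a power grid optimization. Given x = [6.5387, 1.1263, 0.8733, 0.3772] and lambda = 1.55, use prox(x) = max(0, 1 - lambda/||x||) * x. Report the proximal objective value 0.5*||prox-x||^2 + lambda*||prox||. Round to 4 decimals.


Step 1: Compute ||x||.
||x|| = 6.7028
Step 2: Compute scaling factor.
scale = max(0, 1 - 1.55/6.7028) = 0.7688
Step 3: prox(x) = [5.0267, 0.8658, 0.6714, 0.29]
||prox(x)|| = 5.1528
Step 4: Proximal objective.
0.5*||prox-x||^2 = 1.2013
lambda*||prox|| = 7.9868
Total = 9.1882


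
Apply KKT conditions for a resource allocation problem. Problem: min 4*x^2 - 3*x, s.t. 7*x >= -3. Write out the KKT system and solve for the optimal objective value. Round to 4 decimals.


Step 1: Try lambda = 0 (constraint inactive).
Stationarity: 2*4*x - 3 = 0
x* = 3/(2*4) = 0.375
Check constraint: 7*0.375 = 2.625 >= -3 -- satisfied.
Step 2: Compute optimal value.
f(x*) = 4*0.375^2 - 3*0.375 = -0.5625


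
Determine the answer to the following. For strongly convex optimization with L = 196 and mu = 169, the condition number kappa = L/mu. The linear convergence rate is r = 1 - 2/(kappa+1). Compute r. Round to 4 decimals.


Step 1: Compute the condition number.
kappa = L/mu = 196/169 = 1.1598
Step 2: Compute the convergence rate.
r = 1 - 2/(kappa + 1) = 1 - 2*mu/(L + mu) = (L - mu)/(L + mu) = 27/365 = 0.074


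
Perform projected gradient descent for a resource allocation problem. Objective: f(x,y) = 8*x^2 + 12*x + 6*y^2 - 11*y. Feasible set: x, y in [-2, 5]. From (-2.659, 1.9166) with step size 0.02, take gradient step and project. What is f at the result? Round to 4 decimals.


Step 1: Compute gradient at (-2.659, 1.9166).
grad_x = 2*8*-2.659 + 12 = -30.544
grad_y = 2*6*1.9166 - 11 = 11.9992
Step 2: Gradient step.
x_raw = -2.659 - 0.02*-30.544 = -2.0481
y_raw = 1.9166 - 0.02*11.9992 = 1.6766
Step 3: Project onto [-2, 5].
x_proj = clip(-2.0481) = -2.0
y_proj = clip(1.6766) = 1.6766
Step 4: Evaluate f.
f(-2.0, 1.6766) = 6.4235
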